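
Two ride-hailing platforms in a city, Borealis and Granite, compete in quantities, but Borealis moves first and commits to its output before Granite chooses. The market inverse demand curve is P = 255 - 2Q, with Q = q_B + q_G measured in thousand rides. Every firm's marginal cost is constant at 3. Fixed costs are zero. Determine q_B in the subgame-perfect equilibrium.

63

The follower Granite best-responds to any q_B: π_G = (255 - 2Q)q_G - 3q_G.
Setting the follower's marginal profit to zero, 252 - 2q_B - 4q_G = 0, i.e. q_G = (252 - 2q_B)/4.
The leader anticipates this reaction. Substituting into P = 255 - 2Q gives P = 129 - q_B, so π_B = (129 - q_B)q_B - 3q_B.
Maximising: ∂π_B/∂q_B = 126 - 2q_B = 0, giving q_B = 63.
Then q_G = (252 - 2·63)/4 = 63/2.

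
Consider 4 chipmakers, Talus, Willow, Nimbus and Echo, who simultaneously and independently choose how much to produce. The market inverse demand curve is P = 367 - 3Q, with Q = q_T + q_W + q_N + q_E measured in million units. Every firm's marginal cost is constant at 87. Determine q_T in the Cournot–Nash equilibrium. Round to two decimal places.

18.67

A representative firm's profit is π_i = q_i(367 - 3Q) - 87q_i.
First-order condition (treating rivals' output as given): 280 - 6q_i - 3·Σ_{j≠i} q_j = 0.
With identical firms every q_j equals q_i, so Σ_{j≠i} q_j = 3q_i and 280 = 15q_i, giving q_i = 56/3.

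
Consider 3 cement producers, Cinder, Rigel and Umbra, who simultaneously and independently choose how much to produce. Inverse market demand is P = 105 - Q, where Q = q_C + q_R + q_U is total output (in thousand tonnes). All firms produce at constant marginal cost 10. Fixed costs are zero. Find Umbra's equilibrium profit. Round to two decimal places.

Each firm earns π_i = (105 - Q)q_i - 10q_i.
First-order condition (treating rivals' output as given): 95 - 2q_i - Σ_{j≠i} q_j = 0.
By symmetry each firm produces the same amount; substituting Σ_{j≠i} q_j = 2q_i yields q_i = 95/4.
Price P = 105 - 285/4 = 135/4.
Umbra's profit: (135/4 - 10)·(95/4) = 564.0625.

564.06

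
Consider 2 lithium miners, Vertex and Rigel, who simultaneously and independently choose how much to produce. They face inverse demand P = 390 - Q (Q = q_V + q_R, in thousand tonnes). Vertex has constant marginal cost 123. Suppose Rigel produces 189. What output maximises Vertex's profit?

With the rival's output fixed at 189, Vertex's profit is π_V = (390 - 189 - q_V)q_V - (123q_V) = (201 - q_V)q_V - (123q_V).
∂π_V/∂q_V = 78 - 2q_V = 0, so q_V = 39.

39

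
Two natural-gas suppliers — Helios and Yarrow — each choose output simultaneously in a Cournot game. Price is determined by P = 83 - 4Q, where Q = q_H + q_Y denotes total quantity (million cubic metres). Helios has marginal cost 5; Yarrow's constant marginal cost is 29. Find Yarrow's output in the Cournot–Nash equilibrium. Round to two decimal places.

Helios's profit: π_H = (83 - 4Q)q_H - (5q_H). Setting ∂π_H/∂q_H = 0: 78 - 8q_H - 4(q_Y) = 0.
Yarrow's profit: π_Y = (83 - 4Q)q_Y - (29q_Y). Setting ∂π_Y/∂q_Y = 0: 54 - 8q_Y - 4(q_H) = 0.
So q_H = (78 - 4q_Y)/8 and q_Y = (54 - 4q_H)/8.
Solving the pair: q_H = 17/2, q_Y = 5/2.

2.50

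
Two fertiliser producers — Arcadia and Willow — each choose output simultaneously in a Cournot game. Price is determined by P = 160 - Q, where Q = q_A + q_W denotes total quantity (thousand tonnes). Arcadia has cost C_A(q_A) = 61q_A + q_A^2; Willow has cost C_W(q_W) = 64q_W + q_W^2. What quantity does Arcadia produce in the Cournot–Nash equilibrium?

20

Arcadia's profit: π_A = (160 - Q)q_A - (61q_A + q_A²). Setting ∂π_A/∂q_A = 0: 99 - 4q_A - (q_W) = 0.
Willow's first-order condition: 96 - 4q_W - (q_A) = 0.
So q_A = (99 - q_W)/4 and q_W = (96 - q_A)/4.
Substituting one into the other gives q_A = 20 and q_W = 19.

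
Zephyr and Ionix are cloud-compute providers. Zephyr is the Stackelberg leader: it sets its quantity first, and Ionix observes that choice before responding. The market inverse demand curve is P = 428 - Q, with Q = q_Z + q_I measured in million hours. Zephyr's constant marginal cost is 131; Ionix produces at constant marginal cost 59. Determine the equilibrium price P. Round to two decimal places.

187.25

The follower Ionix best-responds to any q_Z: π_I = (428 - Q)q_I - 59q_I.
Follower FOC: 369 - q_Z - 2q_I = 0, so q_I(q_Z) = (369 - q_Z)/2.
Zephyr substitutes q_I(q_Z) into its own profit: π_Z = q_Z(428 - q_Z - (369 - q_Z)/2) - 131q_Z = (487/2 - (1/2)q_Z)q_Z - 131q_Z.
Maximising: ∂π_Z/∂q_Z = 225/2 - q_Z = 0, giving q_Z = 225/2.
Then q_I = (369 - 225/2)/2 = 513/4.
Total output Q = 963/4, so price P = 428 - 963/4 = 749/4.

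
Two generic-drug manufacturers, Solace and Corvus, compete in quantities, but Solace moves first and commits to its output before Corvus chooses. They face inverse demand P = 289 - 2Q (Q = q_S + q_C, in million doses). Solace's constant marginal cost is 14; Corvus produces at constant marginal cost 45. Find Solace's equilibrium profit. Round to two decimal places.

The follower Corvus best-responds to any q_S: π_C = (289 - 2Q)q_C - 45q_C.
∂π_C/∂q_C = 244 - 2q_S - 4q_C = 0 gives the reaction function q_C = (244 - 2q_S)/4.
The leader anticipates this reaction. Substituting into P = 289 - 2Q gives P = 167 - q_S, so π_S = (167 - q_S)q_S - 14q_S.
Maximising: ∂π_S/∂q_S = 153 - 2q_S = 0, giving q_S = 153/2.
Then q_C = (244 - 2·(153/2))/4 = 91/4.
Price P = 289 - 2·(397/4) = 181/2.
Solace's profit: (181/2 - 14)·(153/2) = 5852.2500.

5852.25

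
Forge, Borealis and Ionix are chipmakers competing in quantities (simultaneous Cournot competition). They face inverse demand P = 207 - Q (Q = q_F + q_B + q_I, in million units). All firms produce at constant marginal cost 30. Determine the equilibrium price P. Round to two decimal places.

Each firm earns π_i = (207 - Q)q_i - 30q_i.
Setting ∂π_i/∂q_i = 0 with rivals' quantities fixed: 177 - 2q_i - Σ_{j≠i} q_j = 0.
By symmetry each firm produces the same amount; substituting Σ_{j≠i} q_j = 2q_i yields q_i = 177/4.
Total output Q = 531/4, so price P = 207 - 531/4 = 297/4.

74.25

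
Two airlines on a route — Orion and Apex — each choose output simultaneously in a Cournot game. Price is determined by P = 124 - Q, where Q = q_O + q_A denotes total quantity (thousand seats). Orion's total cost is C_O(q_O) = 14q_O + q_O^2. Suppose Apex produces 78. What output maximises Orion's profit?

With the rival's output fixed at 78, Orion's profit is π_O = (124 - 78 - q_O)q_O - (14q_O + q_O²) = (46 - q_O)q_O - (14q_O + q_O²).
∂π_O/∂q_O = 32 - 4q_O = 0, so q_O = 8.

8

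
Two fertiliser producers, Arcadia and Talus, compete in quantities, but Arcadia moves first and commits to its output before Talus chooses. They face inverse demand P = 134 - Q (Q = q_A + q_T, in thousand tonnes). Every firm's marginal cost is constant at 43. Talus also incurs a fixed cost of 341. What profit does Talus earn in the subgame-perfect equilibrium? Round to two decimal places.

176.56

The follower Talus best-responds to any q_A: π_T = (134 - Q)q_T - 43q_T.
Setting the follower's marginal profit to zero, 91 - q_A - 2q_T = 0, i.e. q_T = (91 - q_A)/2.
The leader anticipates this reaction. Substituting into P = 134 - Q gives P = 177/2 - (1/2)q_A, so π_A = (177/2 - (1/2)q_A)q_A - 43q_A.
Maximising: ∂π_A/∂q_A = 91/2 - q_A = 0, giving q_A = 91/2.
Then q_T = (91 - 91/2)/2 = 91/4.
Price P = 134 - 273/4 = 263/4.
Talus's profit: (263/4 - 43)·(91/4) - 341 = 176.5625.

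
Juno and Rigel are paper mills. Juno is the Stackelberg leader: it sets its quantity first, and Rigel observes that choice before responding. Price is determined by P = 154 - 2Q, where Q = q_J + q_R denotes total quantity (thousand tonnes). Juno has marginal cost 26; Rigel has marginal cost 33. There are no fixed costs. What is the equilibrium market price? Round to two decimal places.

59.75

The follower Rigel best-responds to any q_J: π_R = (154 - 2Q)q_R - 33q_R.
∂π_R/∂q_R = 121 - 2q_J - 4q_R = 0 gives the reaction function q_R = (121 - 2q_J)/4.
Juno substitutes q_R(q_J) into its own profit: π_J = q_J(154 - 2q_J - (121 - 2q_J)/2) - 26q_J = (187/2 - q_J)q_J - 26q_J.
The leader's first-order condition 135/2 - 2q_J = 0 yields q_J = 135/4.
Then q_R = (121 - 2·(135/4))/4 = 107/8.
Total output Q = 377/8, so price P = 154 - 2·(377/8) = 239/4.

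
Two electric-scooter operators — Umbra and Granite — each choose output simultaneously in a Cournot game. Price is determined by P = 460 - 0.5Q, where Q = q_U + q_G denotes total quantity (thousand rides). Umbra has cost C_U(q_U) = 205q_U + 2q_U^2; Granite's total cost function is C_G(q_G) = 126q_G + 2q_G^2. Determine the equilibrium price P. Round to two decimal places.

Umbra's profit: π_U = (460 - 0.5Q)q_U - (205q_U + 2q_U²). Setting ∂π_U/∂q_U = 0: 255 - 5q_U - (1/2)(q_G) = 0.
Granite's first-order condition: 334 - 5q_G - (1/2)(q_U) = 0.
So q_U = (255 - (1/2)q_G)/5 and q_G = (334 - (1/2)q_U)/5.
Solving the pair: q_U = 44.7677, q_G = 62.3232.
Total output Q = 1178/11, so price P = 460 - (1/2)·(1178/11) = 406.4545.

406.45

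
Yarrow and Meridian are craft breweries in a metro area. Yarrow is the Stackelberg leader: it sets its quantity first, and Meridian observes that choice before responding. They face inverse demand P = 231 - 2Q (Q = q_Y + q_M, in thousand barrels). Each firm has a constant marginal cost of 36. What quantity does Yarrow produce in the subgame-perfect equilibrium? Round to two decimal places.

48.75

The follower Meridian best-responds to any q_Y: π_M = (231 - 2Q)q_M - 36q_M.
Follower FOC: 195 - 2q_Y - 4q_M = 0, so q_M(q_Y) = (195 - 2q_Y)/4.
The leader anticipates this reaction. Substituting into P = 231 - 2Q gives P = 267/2 - q_Y, so π_Y = (267/2 - q_Y)q_Y - 36q_Y.
Maximising: ∂π_Y/∂q_Y = 195/2 - 2q_Y = 0, giving q_Y = 195/4.
Then q_M = (195 - 2·(195/4))/4 = 195/8.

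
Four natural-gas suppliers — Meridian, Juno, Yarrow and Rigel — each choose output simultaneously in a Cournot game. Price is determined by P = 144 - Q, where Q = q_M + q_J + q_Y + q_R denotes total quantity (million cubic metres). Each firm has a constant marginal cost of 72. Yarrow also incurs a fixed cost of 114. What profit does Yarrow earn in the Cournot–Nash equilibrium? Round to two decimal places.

Each firm earns π_i = (144 - Q)q_i - 72q_i.
Setting ∂π_i/∂q_i = 0 with rivals' quantities fixed: 72 - 2q_i - Σ_{j≠i} q_j = 0.
By symmetry each firm produces the same amount; substituting Σ_{j≠i} q_j = 3q_i yields q_i = 72/5.
Price P = 144 - 288/5 = 432/5.
Yarrow's profit: (432/5 - 72)·(72/5) - 114 = 93.3600.

93.36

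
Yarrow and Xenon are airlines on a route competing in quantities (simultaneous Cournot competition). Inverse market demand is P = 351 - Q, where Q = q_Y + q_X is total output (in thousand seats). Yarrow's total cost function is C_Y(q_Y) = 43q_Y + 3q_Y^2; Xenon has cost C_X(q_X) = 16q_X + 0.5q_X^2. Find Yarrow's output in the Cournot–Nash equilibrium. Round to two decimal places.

Yarrow's profit: π_Y = (351 - Q)q_Y - (43q_Y + 3q_Y²). Setting ∂π_Y/∂q_Y = 0: 308 - 8q_Y - (q_X) = 0.
Xenon's first-order condition: 335 - 3q_X - (q_Y) = 0.
Best responses: q_Y = (308 - q_X)/8, q_X = (335 - q_Y)/3.
Solving the pair: q_Y = 589/23, q_X = 103.1304.

25.61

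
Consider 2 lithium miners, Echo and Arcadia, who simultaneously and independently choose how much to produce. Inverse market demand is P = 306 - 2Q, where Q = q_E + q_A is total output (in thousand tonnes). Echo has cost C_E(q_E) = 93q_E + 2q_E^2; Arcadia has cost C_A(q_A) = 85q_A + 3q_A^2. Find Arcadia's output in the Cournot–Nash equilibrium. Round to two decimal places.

17.66

Echo's profit: π_E = (306 - 2Q)q_E - (93q_E + 2q_E²). Setting ∂π_E/∂q_E = 0: 213 - 8q_E - 2(q_A) = 0.
Arcadia's first-order condition: 221 - 10q_A - 2(q_E) = 0.
Best responses: q_E = (213 - 2q_A)/8, q_A = (221 - 2q_E)/10.
Substituting one into the other gives q_E = 422/19 and q_A = 671/38.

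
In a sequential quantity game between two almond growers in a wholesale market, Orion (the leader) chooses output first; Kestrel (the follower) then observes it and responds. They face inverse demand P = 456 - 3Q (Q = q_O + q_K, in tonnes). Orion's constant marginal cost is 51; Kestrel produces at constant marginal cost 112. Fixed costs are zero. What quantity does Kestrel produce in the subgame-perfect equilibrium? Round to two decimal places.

18.50

The follower Kestrel best-responds to any q_O: π_K = (456 - 3Q)q_K - 112q_K.
Follower FOC: 344 - 3q_O - 6q_K = 0, so q_K(q_O) = (344 - 3q_O)/6.
Orion substitutes q_K(q_O) into its own profit: π_O = q_O(456 - 3q_O - (344 - 3q_O)/2) - 51q_O = (284 - (3/2)q_O)q_O - 51q_O.
Maximising: ∂π_O/∂q_O = 233 - 3q_O = 0, giving q_O = 233/3.
Then q_K = (344 - 3·(233/3))/6 = 37/2.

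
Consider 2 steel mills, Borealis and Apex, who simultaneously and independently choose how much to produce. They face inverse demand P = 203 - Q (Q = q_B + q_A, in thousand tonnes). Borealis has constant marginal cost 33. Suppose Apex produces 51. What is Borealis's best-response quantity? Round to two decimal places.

With the rival's output fixed at 51, Borealis's profit is π_B = (203 - 51 - q_B)q_B - (33q_B) = (152 - q_B)q_B - (33q_B).
∂π_B/∂q_B = 119 - 2q_B = 0, so q_B = 119/2.

59.50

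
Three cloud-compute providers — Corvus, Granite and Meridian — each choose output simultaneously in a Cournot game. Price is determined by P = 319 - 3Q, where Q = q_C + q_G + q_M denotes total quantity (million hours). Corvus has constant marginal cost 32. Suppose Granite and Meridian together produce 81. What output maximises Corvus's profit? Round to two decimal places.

7.33

With rivals' combined output fixed at 81, Corvus's profit is π_C = (319 - 3·81 - 3q_C)q_C - (32q_C) = (76 - 3q_C)q_C - (32q_C).
∂π_C/∂q_C = 44 - 6q_C = 0, so q_C = 22/3.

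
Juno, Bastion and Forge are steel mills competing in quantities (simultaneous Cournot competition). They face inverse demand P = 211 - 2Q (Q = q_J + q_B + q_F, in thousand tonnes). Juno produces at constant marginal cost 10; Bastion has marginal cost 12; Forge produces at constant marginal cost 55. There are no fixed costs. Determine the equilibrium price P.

Juno's profit: π_J = (211 - 2Q)q_J - (10q_J). Setting ∂π_J/∂q_J = 0: 201 - 4q_J - 2(q_B + q_F) = 0.
Bastion's first-order condition: 199 - 4q_B - 2(q_J + q_F) = 0.
Forge's profit: π_F = (211 - 2Q)q_F - (55q_F). Setting ∂π_F/∂q_F = 0: 156 - 4q_F - 2(q_J + q_B) = 0.
Summing all 3 equations gives 556 − 8Q = 0, hence Q = 139/2.
Back-substituting: q_J = (201 − 139)/2 = 31, q_B = (199 − 139)/2 = 30, q_F = (156 − 139)/2 = 17/2.
Total output Q = 139/2, so price P = 211 - 2·(139/2) = 72.

72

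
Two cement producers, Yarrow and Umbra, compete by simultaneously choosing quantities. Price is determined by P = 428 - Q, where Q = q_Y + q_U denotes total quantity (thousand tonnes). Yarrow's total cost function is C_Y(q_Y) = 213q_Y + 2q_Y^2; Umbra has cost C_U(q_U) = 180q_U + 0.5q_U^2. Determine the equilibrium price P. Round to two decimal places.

329.76

Yarrow's profit: π_Y = (428 - Q)q_Y - (213q_Y + 2q_Y²). Setting ∂π_Y/∂q_Y = 0: 215 - 6q_Y - (q_U) = 0.
Umbra's profit: π_U = (428 - Q)q_U - (180q_U + (1/2)q_U²). Setting ∂π_U/∂q_U = 0: 248 - 3q_U - (q_Y) = 0.
So q_Y = (215 - q_U)/6 and q_U = (248 - q_Y)/3.
Solving the pair: q_Y = 397/17, q_U = 1273/17.
Total output Q = 1670/17, so price P = 428 - 1670/17 = 329.7647.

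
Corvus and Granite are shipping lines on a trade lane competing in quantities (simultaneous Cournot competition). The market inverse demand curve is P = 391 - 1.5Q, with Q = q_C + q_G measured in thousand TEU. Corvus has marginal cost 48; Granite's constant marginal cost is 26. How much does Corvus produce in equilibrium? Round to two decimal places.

Corvus's profit: π_C = (391 - 1.5Q)q_C - (48q_C). Setting ∂π_C/∂q_C = 0: 343 - 3q_C - (3/2)(q_G) = 0.
Granite's first-order condition: 365 - 3q_G - (3/2)(q_C) = 0.
Rearranging gives the reaction functions q_C = (343 - (3/2)q_G)/3 and q_G = (365 - (3/2)q_C)/3.
Solving the pair: q_C = 214/3, q_G = 86.

71.33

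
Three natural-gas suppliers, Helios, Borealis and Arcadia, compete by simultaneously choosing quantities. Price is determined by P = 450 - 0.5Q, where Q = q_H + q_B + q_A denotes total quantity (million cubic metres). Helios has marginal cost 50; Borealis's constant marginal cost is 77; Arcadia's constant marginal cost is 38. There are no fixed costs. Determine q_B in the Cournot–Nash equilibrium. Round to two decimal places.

153.50

Helios's profit: π_H = (450 - 0.5Q)q_H - (50q_H). Setting ∂π_H/∂q_H = 0: 400 - q_H - (1/2)(q_B + q_A) = 0.
Borealis's first-order condition: 373 - q_B - (1/2)(q_H + q_A) = 0.
Arcadia's first-order condition: 412 - q_A - (1/2)(q_H + q_B) = 0.
Adding the 3 first-order conditions: 1185 − 2Q = 0, so Q = 1185/2.
Back-substituting: q_H = (400 − 1185/4)/(1/2) = 415/2, q_B = (373 − 1185/4)/(1/2) = 307/2, q_A = (412 − 1185/4)/(1/2) = 463/2.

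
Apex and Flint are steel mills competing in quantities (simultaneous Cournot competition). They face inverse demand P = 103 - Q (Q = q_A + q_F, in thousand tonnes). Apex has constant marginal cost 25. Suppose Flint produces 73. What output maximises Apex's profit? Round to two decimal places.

With the rival's output fixed at 73, Apex's profit is π_A = (103 - 73 - q_A)q_A - (25q_A) = (30 - q_A)q_A - (25q_A).
∂π_A/∂q_A = 5 - 2q_A = 0, so q_A = 5/2.

2.50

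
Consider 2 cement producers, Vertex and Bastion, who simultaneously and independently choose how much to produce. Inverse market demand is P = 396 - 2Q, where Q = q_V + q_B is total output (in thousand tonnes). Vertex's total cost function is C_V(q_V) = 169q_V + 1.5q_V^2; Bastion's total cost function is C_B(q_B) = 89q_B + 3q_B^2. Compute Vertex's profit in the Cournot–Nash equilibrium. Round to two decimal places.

Vertex's profit: π_V = (396 - 2Q)q_V - (169q_V + (3/2)q_V²). Setting ∂π_V/∂q_V = 0: 227 - 7q_V - 2(q_B) = 0.
Bastion's first-order condition: 307 - 10q_B - 2(q_V) = 0.
Rearranging gives the reaction functions q_V = (227 - 2q_B)/7 and q_B = (307 - 2q_V)/10.
Substituting one into the other gives q_V = 276/11 and q_B = 565/22.
Price P = 396 - 2·(1117/22) = 294.4545.
Vertex's profit: 294.4545·(276/11) - 169·(276/11) - (3/2)(276/11)² = 2203.4380.

2203.44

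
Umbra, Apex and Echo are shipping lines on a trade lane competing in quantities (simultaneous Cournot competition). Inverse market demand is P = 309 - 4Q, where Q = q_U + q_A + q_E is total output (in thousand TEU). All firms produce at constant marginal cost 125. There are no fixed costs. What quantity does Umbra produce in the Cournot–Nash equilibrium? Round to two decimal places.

A representative firm's profit is π_i = q_i(309 - 4Q) - 125q_i.
First-order condition (treating rivals' output as given): 184 - 8q_i - 4·Σ_{j≠i} q_j = 0.
By symmetry each firm produces the same amount; substituting Σ_{j≠i} q_j = 2q_i yields q_i = 184/16 = 23/2.

11.50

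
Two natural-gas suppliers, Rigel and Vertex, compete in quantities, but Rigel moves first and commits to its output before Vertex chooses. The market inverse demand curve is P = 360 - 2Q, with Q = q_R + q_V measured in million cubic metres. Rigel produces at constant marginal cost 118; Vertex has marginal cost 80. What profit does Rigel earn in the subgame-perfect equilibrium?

The follower Vertex best-responds to any q_R: π_V = (360 - 2Q)q_V - 80q_V.
Setting the follower's marginal profit to zero, 280 - 2q_R - 4q_V = 0, i.e. q_V = (280 - 2q_R)/4.
Rigel substitutes q_V(q_R) into its own profit: π_R = q_R(360 - 2q_R - (280 - 2q_R)/2) - 118q_R = (220 - q_R)q_R - 118q_R.
Leader FOC: 102 - 2q_R = 0, so q_R = 51.
Then q_V = (280 - 2·51)/4 = 89/2.
Price P = 360 - 2·(191/2) = 169.
Rigel's profit: (169 - 118)·51 = 2601.

2601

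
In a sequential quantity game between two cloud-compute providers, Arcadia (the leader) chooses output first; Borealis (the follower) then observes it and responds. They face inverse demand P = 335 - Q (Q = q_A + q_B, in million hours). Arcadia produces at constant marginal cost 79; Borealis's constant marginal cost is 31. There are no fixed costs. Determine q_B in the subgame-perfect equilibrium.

Solve by backward induction. Given q_A, the follower Borealis maximises π_B = (335 - q_A - q_B)q_B - 31q_B.
Follower FOC: 304 - q_A - 2q_B = 0, so q_B(q_A) = (304 - q_A)/2.
Arcadia substitutes q_B(q_A) into its own profit: π_A = q_A(335 - q_A - (304 - q_A)/2) - 79q_A = (183 - (1/2)q_A)q_A - 79q_A.
Maximising: ∂π_A/∂q_A = 104 - q_A = 0, giving q_A = 104.
Then q_B = (304 - 104)/2 = 100.

100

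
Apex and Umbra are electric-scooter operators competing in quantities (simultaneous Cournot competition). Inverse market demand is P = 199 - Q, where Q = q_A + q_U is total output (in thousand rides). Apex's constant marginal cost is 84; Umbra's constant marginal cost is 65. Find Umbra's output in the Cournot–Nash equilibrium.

Apex's profit: π_A = (199 - Q)q_A - (84q_A). Setting ∂π_A/∂q_A = 0: 115 - 2q_A - (q_U) = 0.
Umbra's first-order condition: 134 - 2q_U - (q_A) = 0.
Best responses: q_A = (115 - q_U)/2, q_U = (134 - q_A)/2.
Substituting one into the other gives q_A = 32 and q_U = 51.

51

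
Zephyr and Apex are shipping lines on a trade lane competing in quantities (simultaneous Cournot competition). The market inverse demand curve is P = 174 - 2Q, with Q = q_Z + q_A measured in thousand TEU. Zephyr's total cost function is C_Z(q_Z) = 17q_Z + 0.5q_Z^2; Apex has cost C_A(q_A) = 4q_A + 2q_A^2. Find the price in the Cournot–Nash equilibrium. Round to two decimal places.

93.33

Zephyr's profit: π_Z = (174 - 2Q)q_Z - (17q_Z + (1/2)q_Z²). Setting ∂π_Z/∂q_Z = 0: 157 - 5q_Z - 2(q_A) = 0.
Apex's profit: π_A = (174 - 2Q)q_A - (4q_A + 2q_A²). Setting ∂π_A/∂q_A = 0: 170 - 8q_A - 2(q_Z) = 0.
Rearranging gives the reaction functions q_Z = (157 - 2q_A)/5 and q_A = (170 - 2q_Z)/8.
Substituting one into the other gives q_Z = 229/9 and q_A = 134/9.
Total output Q = 121/3, so price P = 174 - 2·(121/3) = 280/3.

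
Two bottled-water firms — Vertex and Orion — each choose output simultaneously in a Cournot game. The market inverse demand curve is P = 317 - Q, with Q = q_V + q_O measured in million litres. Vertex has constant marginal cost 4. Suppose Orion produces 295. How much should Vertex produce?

9

With the rival's output fixed at 295, Vertex's profit is π_V = (317 - 295 - q_V)q_V - (4q_V) = (22 - q_V)q_V - (4q_V).
∂π_V/∂q_V = 18 - 2q_V = 0, so q_V = 9.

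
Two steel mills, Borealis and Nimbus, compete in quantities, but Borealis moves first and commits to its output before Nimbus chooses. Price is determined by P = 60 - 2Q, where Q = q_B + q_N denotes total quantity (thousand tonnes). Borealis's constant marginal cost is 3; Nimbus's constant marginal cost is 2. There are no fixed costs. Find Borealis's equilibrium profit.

Solve by backward induction. Given q_B, the follower Nimbus maximises π_N = (60 - 2q_B - 2q_N)q_N - 2q_N.
∂π_N/∂q_N = 58 - 2q_B - 4q_N = 0 gives the reaction function q_N = (58 - 2q_B)/4.
The leader anticipates this reaction. Substituting into P = 60 - 2Q gives P = 31 - q_B, so π_B = (31 - q_B)q_B - 3q_B.
Maximising: ∂π_B/∂q_B = 28 - 2q_B = 0, giving q_B = 14.
Then q_N = (58 - 2·14)/4 = 15/2.
Price P = 60 - 2·(43/2) = 17.
Borealis's profit: (17 - 3)·14 = 196.

196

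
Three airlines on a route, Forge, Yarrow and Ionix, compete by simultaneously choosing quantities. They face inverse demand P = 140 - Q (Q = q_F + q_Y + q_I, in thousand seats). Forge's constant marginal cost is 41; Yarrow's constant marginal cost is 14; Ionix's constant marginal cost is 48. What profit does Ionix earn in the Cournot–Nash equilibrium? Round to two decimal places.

162.56

Forge's profit: π_F = (140 - Q)q_F - (41q_F). Setting ∂π_F/∂q_F = 0: 99 - 2q_F - (q_Y + q_I) = 0.
Yarrow's first-order condition: 126 - 2q_Y - (q_F + q_I) = 0.
Ionix's profit: π_I = (140 - Q)q_I - (48q_I). Setting ∂π_I/∂q_I = 0: 92 - 2q_I - (q_F + q_Y) = 0.
Adding the 3 first-order conditions: 317 − 4Q = 0, so Q = 317/4.
Back-substituting: q_F = (99 − 317/4) = 79/4, q_Y = (126 − 317/4) = 187/4, q_I = (92 − 317/4) = 51/4.
Price P = 140 - 317/4 = 243/4.
Ionix's profit: (243/4 - 48)·(51/4) = 162.5625.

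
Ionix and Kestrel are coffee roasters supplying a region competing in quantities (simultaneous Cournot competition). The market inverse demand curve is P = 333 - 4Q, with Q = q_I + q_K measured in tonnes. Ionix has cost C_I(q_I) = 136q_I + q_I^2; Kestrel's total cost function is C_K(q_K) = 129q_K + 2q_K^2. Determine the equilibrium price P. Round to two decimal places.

Ionix's profit: π_I = (333 - 4Q)q_I - (136q_I + q_I²). Setting ∂π_I/∂q_I = 0: 197 - 10q_I - 4(q_K) = 0.
Kestrel's profit: π_K = (333 - 4Q)q_K - (129q_K + 2q_K²). Setting ∂π_K/∂q_K = 0: 204 - 12q_K - 4(q_I) = 0.
So q_I = (197 - 4q_K)/10 and q_K = (204 - 4q_I)/12.
Substituting one into the other gives q_I = 387/26 and q_K = 313/26.
Total output Q = 350/13, so price P = 333 - 4·(350/13) = 225.3077.

225.31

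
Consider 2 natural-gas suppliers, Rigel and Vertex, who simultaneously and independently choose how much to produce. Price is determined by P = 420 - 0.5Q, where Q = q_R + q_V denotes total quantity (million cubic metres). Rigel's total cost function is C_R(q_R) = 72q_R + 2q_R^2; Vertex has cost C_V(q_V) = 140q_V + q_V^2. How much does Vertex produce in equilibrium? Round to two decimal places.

Rigel's profit: π_R = (420 - 0.5Q)q_R - (72q_R + 2q_R²). Setting ∂π_R/∂q_R = 0: 348 - 5q_R - (1/2)(q_V) = 0.
Vertex's profit: π_V = (420 - 0.5Q)q_V - (140q_V + q_V²). Setting ∂π_V/∂q_V = 0: 280 - 3q_V - (1/2)(q_R) = 0.
Best responses: q_R = (348 - (1/2)q_V)/5, q_V = (280 - (1/2)q_R)/3.
Solving the pair: q_R = 61.2881, q_V = 83.1186.

83.12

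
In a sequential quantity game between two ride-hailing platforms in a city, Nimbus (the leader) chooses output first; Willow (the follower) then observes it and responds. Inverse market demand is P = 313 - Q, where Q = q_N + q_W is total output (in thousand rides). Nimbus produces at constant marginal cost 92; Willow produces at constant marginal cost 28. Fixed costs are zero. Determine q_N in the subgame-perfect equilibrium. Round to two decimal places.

78.50

The follower Willow best-responds to any q_N: π_W = (313 - Q)q_W - 28q_W.
Follower FOC: 285 - q_N - 2q_W = 0, so q_W(q_N) = (285 - q_N)/2.
The leader anticipates this reaction. Substituting into P = 313 - Q gives P = 341/2 - (1/2)q_N, so π_N = (341/2 - (1/2)q_N)q_N - 92q_N.
The leader's first-order condition 157/2 - q_N = 0 yields q_N = 157/2.
Then q_W = (285 - 157/2)/2 = 413/4.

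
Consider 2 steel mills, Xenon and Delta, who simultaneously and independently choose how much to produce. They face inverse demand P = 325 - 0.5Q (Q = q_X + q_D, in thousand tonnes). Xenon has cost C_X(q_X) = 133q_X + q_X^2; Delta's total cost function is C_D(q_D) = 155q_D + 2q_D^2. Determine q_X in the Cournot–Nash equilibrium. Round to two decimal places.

Xenon's profit: π_X = (325 - 0.5Q)q_X - (133q_X + q_X²). Setting ∂π_X/∂q_X = 0: 192 - 3q_X - (1/2)(q_D) = 0.
Delta's first-order condition: 170 - 5q_D - (1/2)(q_X) = 0.
Best responses: q_X = (192 - (1/2)q_D)/3, q_D = (170 - (1/2)q_X)/5.
Substituting one into the other gives q_X = 59.3220 and q_D = 1656/59.

59.32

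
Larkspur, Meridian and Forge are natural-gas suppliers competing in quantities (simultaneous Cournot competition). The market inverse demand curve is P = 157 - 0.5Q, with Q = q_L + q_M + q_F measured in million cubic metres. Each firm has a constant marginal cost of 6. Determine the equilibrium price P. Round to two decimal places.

43.75

A representative firm's profit is π_i = q_i(157 - 0.5Q) - 6q_i.
First-order condition (treating rivals' output as given): 151 - q_i - (1/2)·Σ_{j≠i} q_j = 0.
By symmetry each firm produces the same amount; substituting Σ_{j≠i} q_j = 2q_i yields q_i = 151/2.
Total output Q = 453/2, so price P = 157 - (1/2)·(453/2) = 175/4.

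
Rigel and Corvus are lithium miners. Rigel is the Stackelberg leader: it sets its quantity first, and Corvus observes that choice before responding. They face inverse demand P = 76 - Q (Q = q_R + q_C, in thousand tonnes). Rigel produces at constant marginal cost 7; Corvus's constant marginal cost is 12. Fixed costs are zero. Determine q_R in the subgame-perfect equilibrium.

Solve by backward induction. Given q_R, the follower Corvus maximises π_C = (76 - q_R - q_C)q_C - 12q_C.
∂π_C/∂q_C = 64 - q_R - 2q_C = 0 gives the reaction function q_C = (64 - q_R)/2.
Rigel substitutes q_C(q_R) into its own profit: π_R = q_R(76 - q_R - (64 - q_R)/2) - 7q_R = (44 - (1/2)q_R)q_R - 7q_R.
Leader FOC: 37 - q_R = 0, so q_R = 37.
Then q_C = (64 - 37)/2 = 27/2.

37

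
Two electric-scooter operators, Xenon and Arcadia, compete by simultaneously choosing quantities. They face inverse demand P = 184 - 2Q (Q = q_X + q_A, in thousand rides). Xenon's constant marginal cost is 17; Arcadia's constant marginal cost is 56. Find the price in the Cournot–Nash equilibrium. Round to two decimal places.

85.67

Xenon's profit: π_X = (184 - 2Q)q_X - (17q_X). Setting ∂π_X/∂q_X = 0: 167 - 4q_X - 2(q_A) = 0.
Arcadia's first-order condition: 128 - 4q_A - 2(q_X) = 0.
Best responses: q_X = (167 - 2q_A)/4, q_A = (128 - 2q_X)/4.
Substituting one into the other gives q_X = 103/3 and q_A = 89/6.
Total output Q = 295/6, so price P = 184 - 2·(295/6) = 257/3.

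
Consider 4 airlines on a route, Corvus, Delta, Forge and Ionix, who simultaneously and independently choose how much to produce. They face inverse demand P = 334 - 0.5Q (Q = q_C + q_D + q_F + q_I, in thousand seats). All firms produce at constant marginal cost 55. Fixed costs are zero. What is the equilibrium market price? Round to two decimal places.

110.80

A representative firm's profit is π_i = q_i(334 - 0.5Q) - 55q_i.
Setting ∂π_i/∂q_i = 0 with rivals' quantities fixed: 279 - q_i - (1/2)·Σ_{j≠i} q_j = 0.
With identical firms every q_j equals q_i, so Σ_{j≠i} q_j = 3q_i and 279 = (5/2)q_i, giving q_i = 558/5.
Total output Q = 446.4000, so price P = 334 - (1/2)·446.4000 = 554/5.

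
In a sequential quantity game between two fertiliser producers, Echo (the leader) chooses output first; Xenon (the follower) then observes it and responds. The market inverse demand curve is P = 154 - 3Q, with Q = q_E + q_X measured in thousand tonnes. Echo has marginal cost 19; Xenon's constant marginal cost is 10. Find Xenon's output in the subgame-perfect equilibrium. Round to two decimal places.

The follower Xenon best-responds to any q_E: π_X = (154 - 3Q)q_X - 10q_X.
Setting the follower's marginal profit to zero, 144 - 3q_E - 6q_X = 0, i.e. q_X = (144 - 3q_E)/6.
The leader anticipates this reaction. Substituting into P = 154 - 3Q gives P = 82 - (3/2)q_E, so π_E = (82 - (3/2)q_E)q_E - 19q_E.
Maximising: ∂π_E/∂q_E = 63 - 3q_E = 0, giving q_E = 21.
Then q_X = (144 - 3·21)/6 = 27/2.

13.50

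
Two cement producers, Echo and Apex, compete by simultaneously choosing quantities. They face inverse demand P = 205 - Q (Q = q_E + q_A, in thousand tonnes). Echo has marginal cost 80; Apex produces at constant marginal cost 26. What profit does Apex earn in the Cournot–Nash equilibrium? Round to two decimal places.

Echo's profit: π_E = (205 - Q)q_E - (80q_E). Setting ∂π_E/∂q_E = 0: 125 - 2q_E - (q_A) = 0.
Apex's profit: π_A = (205 - Q)q_A - (26q_A). Setting ∂π_A/∂q_A = 0: 179 - 2q_A - (q_E) = 0.
Best responses: q_E = (125 - q_A)/2, q_A = (179 - q_E)/2.
Solving the pair: q_E = 71/3, q_A = 233/3.
Price P = 205 - 304/3 = 311/3.
Apex's profit: (311/3 - 26)·(233/3) = 6032.1111.

6032.11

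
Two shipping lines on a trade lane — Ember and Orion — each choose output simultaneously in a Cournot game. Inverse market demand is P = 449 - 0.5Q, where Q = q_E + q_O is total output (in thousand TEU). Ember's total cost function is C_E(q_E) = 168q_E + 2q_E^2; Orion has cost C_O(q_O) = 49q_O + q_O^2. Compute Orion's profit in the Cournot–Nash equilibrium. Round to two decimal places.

23839.63

Ember's profit: π_E = (449 - 0.5Q)q_E - (168q_E + 2q_E²). Setting ∂π_E/∂q_E = 0: 281 - 5q_E - (1/2)(q_O) = 0.
Orion's profit: π_O = (449 - 0.5Q)q_O - (49q_O + q_O²). Setting ∂π_O/∂q_O = 0: 400 - 3q_O - (1/2)(q_E) = 0.
So q_E = (281 - (1/2)q_O)/5 and q_O = (400 - (1/2)q_E)/3.
Solving the pair: q_E = 43.5932, q_O = 126.0678.
Price P = 449 - (1/2)·169.6610 = 364.1695.
Orion's profit: 364.1695·126.0678 - 49·126.0678 - 126.0678² = 23839.6340.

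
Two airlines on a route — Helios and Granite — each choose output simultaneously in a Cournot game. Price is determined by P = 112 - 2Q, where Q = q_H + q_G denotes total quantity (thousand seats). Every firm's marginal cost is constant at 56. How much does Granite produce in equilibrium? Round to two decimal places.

Each firm earns π_i = (112 - 2Q)q_i - 56q_i.
Setting ∂π_i/∂q_i = 0 with rivals' quantities fixed: 56 - 4q_i - 2q_j = 0.
With identical firms every q_j equals q_i, so q_j = q_i and 56 = 6q_i, giving q_i = 28/3.

9.33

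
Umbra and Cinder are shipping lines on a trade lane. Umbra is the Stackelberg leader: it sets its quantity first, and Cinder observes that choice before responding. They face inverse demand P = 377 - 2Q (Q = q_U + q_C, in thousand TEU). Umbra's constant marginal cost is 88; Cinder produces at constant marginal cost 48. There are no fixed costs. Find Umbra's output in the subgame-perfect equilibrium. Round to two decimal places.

Solve by backward induction. Given q_U, the follower Cinder maximises π_C = (377 - 2q_U - 2q_C)q_C - 48q_C.
Setting the follower's marginal profit to zero, 329 - 2q_U - 4q_C = 0, i.e. q_C = (329 - 2q_U)/4.
Umbra substitutes q_C(q_U) into its own profit: π_U = q_U(377 - 2q_U - (329 - 2q_U)/2) - 88q_U = (425/2 - q_U)q_U - 88q_U.
The leader's first-order condition 249/2 - 2q_U = 0 yields q_U = 249/4.
Then q_C = (329 - 2·(249/4))/4 = 409/8.

62.25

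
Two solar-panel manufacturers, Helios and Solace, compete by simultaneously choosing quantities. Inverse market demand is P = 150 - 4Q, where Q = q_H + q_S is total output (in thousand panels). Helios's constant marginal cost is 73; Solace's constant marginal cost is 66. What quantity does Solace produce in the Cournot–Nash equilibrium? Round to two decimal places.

7.58

Helios's profit: π_H = (150 - 4Q)q_H - (73q_H). Setting ∂π_H/∂q_H = 0: 77 - 8q_H - 4(q_S) = 0.
Solace's first-order condition: 84 - 8q_S - 4(q_H) = 0.
Rearranging gives the reaction functions q_H = (77 - 4q_S)/8 and q_S = (84 - 4q_H)/8.
Solving the pair: q_H = 35/6, q_S = 91/12.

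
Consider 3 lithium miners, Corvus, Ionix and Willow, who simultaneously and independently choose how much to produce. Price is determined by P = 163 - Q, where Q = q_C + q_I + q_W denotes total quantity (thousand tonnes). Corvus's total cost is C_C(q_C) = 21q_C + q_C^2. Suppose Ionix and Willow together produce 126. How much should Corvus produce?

4

With rivals' combined output fixed at 126, Corvus's profit is π_C = (163 - 126 - q_C)q_C - (21q_C + q_C²) = (37 - q_C)q_C - (21q_C + q_C²).
∂π_C/∂q_C = 16 - 4q_C = 0, so q_C = 4.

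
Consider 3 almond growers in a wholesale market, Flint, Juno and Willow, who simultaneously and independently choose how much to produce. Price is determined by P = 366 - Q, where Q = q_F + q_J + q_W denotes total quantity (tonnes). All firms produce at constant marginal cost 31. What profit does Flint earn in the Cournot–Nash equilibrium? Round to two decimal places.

7014.06

A representative firm's profit is π_i = q_i(366 - Q) - 31q_i.
Setting ∂π_i/∂q_i = 0 with rivals' quantities fixed: 335 - 2q_i - Σ_{j≠i} q_j = 0.
With identical firms every q_j equals q_i, so Σ_{j≠i} q_j = 2q_i and 335 = 4q_i, giving q_i = 335/4.
Price P = 366 - 1005/4 = 459/4.
Flint's profit: (459/4 - 31)·(335/4) = 7014.0625.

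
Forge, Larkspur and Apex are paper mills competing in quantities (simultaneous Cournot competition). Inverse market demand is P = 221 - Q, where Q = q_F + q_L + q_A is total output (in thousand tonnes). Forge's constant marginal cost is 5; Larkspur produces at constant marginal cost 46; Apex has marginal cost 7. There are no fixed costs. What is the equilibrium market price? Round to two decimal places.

Forge's profit: π_F = (221 - Q)q_F - (5q_F). Setting ∂π_F/∂q_F = 0: 216 - 2q_F - (q_L + q_A) = 0.
Larkspur's first-order condition: 175 - 2q_L - (q_F + q_A) = 0.
Apex's profit: π_A = (221 - Q)q_A - (7q_A). Setting ∂π_A/∂q_A = 0: 214 - 2q_A - (q_F + q_L) = 0.
Summing all 3 equations gives 605 − 4Q = 0, hence Q = 605/4.
Back-substituting: q_F = (216 − 605/4) = 259/4, q_L = (175 − 605/4) = 95/4, q_A = (214 − 605/4) = 251/4.
Total output Q = 605/4, so price P = 221 - 605/4 = 279/4.

69.75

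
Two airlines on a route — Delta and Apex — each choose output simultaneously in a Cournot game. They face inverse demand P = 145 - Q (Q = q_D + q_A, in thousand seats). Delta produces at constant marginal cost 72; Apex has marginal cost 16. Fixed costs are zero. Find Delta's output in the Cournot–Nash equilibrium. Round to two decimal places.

5.67

Delta's profit: π_D = (145 - Q)q_D - (72q_D). Setting ∂π_D/∂q_D = 0: 73 - 2q_D - (q_A) = 0.
Apex's first-order condition: 129 - 2q_A - (q_D) = 0.
Best responses: q_D = (73 - q_A)/2, q_A = (129 - q_D)/2.
Solving the pair: q_D = 17/3, q_A = 185/3.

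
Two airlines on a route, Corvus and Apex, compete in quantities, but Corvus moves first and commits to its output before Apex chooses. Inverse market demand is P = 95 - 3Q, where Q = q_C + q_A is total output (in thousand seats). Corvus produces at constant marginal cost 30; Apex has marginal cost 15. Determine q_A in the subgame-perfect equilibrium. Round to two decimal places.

9.17

The follower Apex best-responds to any q_C: π_A = (95 - 3Q)q_A - 15q_A.
∂π_A/∂q_A = 80 - 3q_C - 6q_A = 0 gives the reaction function q_A = (80 - 3q_C)/6.
Corvus substitutes q_A(q_C) into its own profit: π_C = q_C(95 - 3q_C - (80 - 3q_C)/2) - 30q_C = (55 - (3/2)q_C)q_C - 30q_C.
The leader's first-order condition 25 - 3q_C = 0 yields q_C = 25/3.
Then q_A = (80 - 3·(25/3))/6 = 55/6.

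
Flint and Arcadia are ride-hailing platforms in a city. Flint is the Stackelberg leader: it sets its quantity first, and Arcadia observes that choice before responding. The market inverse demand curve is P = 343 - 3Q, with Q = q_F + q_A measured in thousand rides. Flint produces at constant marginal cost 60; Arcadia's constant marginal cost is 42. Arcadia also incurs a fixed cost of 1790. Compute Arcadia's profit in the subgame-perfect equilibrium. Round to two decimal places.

Solve by backward induction. Given q_F, the follower Arcadia maximises π_A = (343 - 3q_F - 3q_A)q_A - 42q_A.
∂π_A/∂q_A = 301 - 3q_F - 6q_A = 0 gives the reaction function q_A = (301 - 3q_F)/6.
The leader anticipates this reaction. Substituting into P = 343 - 3Q gives P = 385/2 - (3/2)q_F, so π_F = (385/2 - (3/2)q_F)q_F - 60q_F.
The leader's first-order condition 265/2 - 3q_F = 0 yields q_F = 265/6.
Then q_A = (301 - 3·(265/6))/6 = 337/12.
Price P = 343 - 3·(289/4) = 505/4.
Arcadia's profit: (505/4 - 42)·(337/12) - 1790 = 576.0208.

576.02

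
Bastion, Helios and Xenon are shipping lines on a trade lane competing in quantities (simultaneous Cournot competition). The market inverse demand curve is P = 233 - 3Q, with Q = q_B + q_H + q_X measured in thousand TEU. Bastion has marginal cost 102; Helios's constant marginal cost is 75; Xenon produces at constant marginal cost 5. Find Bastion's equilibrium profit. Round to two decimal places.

1.02

Bastion's profit: π_B = (233 - 3Q)q_B - (102q_B). Setting ∂π_B/∂q_B = 0: 131 - 6q_B - 3(q_H + q_X) = 0.
Helios's profit: π_H = (233 - 3Q)q_H - (75q_H). Setting ∂π_H/∂q_H = 0: 158 - 6q_H - 3(q_B + q_X) = 0.
Xenon's profit: π_X = (233 - 3Q)q_X - (5q_X). Setting ∂π_X/∂q_X = 0: 228 - 6q_X - 3(q_B + q_H) = 0.
Adding the 3 first-order conditions: 517 − 12Q = 0, so Q = 517/12.
Back-substituting: q_B = (131 − 517/4)/3 = 7/12, q_H = (158 − 517/4)/3 = 115/12, q_X = (228 − 517/4)/3 = 395/12.
Price P = 233 - 3·(517/12) = 415/4.
Bastion's profit: (415/4 - 102)·(7/12) = 49/48.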